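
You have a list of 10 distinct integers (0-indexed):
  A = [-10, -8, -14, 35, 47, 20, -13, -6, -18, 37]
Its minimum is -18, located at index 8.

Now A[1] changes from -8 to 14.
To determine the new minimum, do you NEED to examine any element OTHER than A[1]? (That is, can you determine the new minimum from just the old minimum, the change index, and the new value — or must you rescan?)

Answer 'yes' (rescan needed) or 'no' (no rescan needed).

Answer: no

Derivation:
Old min = -18 at index 8
Change at index 1: -8 -> 14
Index 1 was NOT the min. New min = min(-18, 14). No rescan of other elements needed.
Needs rescan: no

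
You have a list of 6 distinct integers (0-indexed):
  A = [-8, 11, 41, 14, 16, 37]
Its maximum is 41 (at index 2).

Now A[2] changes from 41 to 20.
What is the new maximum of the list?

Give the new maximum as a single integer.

Old max = 41 (at index 2)
Change: A[2] 41 -> 20
Changed element WAS the max -> may need rescan.
  Max of remaining elements: 37
  New max = max(20, 37) = 37

Answer: 37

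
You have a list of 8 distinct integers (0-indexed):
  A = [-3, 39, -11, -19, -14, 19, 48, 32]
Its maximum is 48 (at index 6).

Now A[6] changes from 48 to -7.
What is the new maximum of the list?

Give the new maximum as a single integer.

Old max = 48 (at index 6)
Change: A[6] 48 -> -7
Changed element WAS the max -> may need rescan.
  Max of remaining elements: 39
  New max = max(-7, 39) = 39

Answer: 39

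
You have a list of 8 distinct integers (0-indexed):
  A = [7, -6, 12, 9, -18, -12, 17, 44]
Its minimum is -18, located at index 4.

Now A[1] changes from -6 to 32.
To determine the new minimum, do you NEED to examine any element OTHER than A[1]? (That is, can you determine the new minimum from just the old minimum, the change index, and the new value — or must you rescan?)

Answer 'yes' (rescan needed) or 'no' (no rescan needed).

Old min = -18 at index 4
Change at index 1: -6 -> 32
Index 1 was NOT the min. New min = min(-18, 32). No rescan of other elements needed.
Needs rescan: no

Answer: no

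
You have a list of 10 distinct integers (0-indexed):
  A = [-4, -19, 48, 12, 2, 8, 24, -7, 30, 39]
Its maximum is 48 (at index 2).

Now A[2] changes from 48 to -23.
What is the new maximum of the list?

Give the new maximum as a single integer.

Old max = 48 (at index 2)
Change: A[2] 48 -> -23
Changed element WAS the max -> may need rescan.
  Max of remaining elements: 39
  New max = max(-23, 39) = 39

Answer: 39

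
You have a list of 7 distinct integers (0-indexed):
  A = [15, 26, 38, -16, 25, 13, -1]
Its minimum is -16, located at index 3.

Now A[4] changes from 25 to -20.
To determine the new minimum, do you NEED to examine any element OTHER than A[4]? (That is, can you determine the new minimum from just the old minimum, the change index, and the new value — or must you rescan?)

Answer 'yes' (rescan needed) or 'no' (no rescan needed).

Answer: no

Derivation:
Old min = -16 at index 3
Change at index 4: 25 -> -20
Index 4 was NOT the min. New min = min(-16, -20). No rescan of other elements needed.
Needs rescan: no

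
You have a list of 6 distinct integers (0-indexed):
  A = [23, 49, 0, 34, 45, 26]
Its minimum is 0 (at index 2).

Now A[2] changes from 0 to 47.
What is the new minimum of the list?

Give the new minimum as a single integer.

Answer: 23

Derivation:
Old min = 0 (at index 2)
Change: A[2] 0 -> 47
Changed element WAS the min. Need to check: is 47 still <= all others?
  Min of remaining elements: 23
  New min = min(47, 23) = 23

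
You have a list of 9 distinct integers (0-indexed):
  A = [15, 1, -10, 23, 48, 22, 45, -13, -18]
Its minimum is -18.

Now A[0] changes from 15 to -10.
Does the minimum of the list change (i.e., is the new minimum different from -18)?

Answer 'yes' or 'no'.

Answer: no

Derivation:
Old min = -18
Change: A[0] 15 -> -10
Changed element was NOT the min; min changes only if -10 < -18.
New min = -18; changed? no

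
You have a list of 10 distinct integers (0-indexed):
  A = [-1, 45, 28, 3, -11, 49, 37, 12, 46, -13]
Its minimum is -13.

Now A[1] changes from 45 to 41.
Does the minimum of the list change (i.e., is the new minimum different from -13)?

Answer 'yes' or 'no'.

Old min = -13
Change: A[1] 45 -> 41
Changed element was NOT the min; min changes only if 41 < -13.
New min = -13; changed? no

Answer: no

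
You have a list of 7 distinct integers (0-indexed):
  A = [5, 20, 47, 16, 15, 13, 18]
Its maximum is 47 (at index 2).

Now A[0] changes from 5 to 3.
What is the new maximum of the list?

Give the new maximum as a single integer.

Old max = 47 (at index 2)
Change: A[0] 5 -> 3
Changed element was NOT the old max.
  New max = max(old_max, new_val) = max(47, 3) = 47

Answer: 47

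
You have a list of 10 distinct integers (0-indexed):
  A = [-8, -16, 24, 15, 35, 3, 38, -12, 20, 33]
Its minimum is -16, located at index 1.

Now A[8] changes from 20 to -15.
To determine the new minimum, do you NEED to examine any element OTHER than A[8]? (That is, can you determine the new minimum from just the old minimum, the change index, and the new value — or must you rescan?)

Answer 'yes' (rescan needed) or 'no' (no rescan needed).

Old min = -16 at index 1
Change at index 8: 20 -> -15
Index 8 was NOT the min. New min = min(-16, -15). No rescan of other elements needed.
Needs rescan: no

Answer: no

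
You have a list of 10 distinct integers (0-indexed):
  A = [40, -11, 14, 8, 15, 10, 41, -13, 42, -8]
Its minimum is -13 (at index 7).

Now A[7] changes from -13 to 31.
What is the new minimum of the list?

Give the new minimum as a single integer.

Old min = -13 (at index 7)
Change: A[7] -13 -> 31
Changed element WAS the min. Need to check: is 31 still <= all others?
  Min of remaining elements: -11
  New min = min(31, -11) = -11

Answer: -11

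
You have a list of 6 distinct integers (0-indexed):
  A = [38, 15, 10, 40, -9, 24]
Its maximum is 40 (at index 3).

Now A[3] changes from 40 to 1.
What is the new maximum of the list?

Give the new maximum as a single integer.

Old max = 40 (at index 3)
Change: A[3] 40 -> 1
Changed element WAS the max -> may need rescan.
  Max of remaining elements: 38
  New max = max(1, 38) = 38

Answer: 38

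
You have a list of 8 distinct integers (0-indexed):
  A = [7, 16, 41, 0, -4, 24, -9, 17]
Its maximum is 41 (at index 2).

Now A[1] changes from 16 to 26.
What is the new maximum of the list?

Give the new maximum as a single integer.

Old max = 41 (at index 2)
Change: A[1] 16 -> 26
Changed element was NOT the old max.
  New max = max(old_max, new_val) = max(41, 26) = 41

Answer: 41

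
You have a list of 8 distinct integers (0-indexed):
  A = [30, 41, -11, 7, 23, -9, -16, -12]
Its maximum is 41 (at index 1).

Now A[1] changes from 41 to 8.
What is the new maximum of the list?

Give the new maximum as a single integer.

Answer: 30

Derivation:
Old max = 41 (at index 1)
Change: A[1] 41 -> 8
Changed element WAS the max -> may need rescan.
  Max of remaining elements: 30
  New max = max(8, 30) = 30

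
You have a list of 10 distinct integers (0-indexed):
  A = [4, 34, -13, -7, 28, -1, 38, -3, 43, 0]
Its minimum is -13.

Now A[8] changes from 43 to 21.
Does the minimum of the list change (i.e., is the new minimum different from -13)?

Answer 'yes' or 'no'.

Old min = -13
Change: A[8] 43 -> 21
Changed element was NOT the min; min changes only if 21 < -13.
New min = -13; changed? no

Answer: no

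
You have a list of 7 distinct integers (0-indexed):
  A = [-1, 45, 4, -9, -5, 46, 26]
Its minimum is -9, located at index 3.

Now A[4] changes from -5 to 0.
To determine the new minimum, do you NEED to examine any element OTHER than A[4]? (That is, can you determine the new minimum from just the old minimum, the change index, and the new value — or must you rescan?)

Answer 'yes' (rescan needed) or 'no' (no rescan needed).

Old min = -9 at index 3
Change at index 4: -5 -> 0
Index 4 was NOT the min. New min = min(-9, 0). No rescan of other elements needed.
Needs rescan: no

Answer: no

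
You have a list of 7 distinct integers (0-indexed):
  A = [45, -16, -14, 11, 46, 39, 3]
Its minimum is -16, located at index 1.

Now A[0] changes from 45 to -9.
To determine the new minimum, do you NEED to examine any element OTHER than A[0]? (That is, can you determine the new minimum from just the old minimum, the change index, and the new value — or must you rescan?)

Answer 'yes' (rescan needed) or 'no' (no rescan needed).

Answer: no

Derivation:
Old min = -16 at index 1
Change at index 0: 45 -> -9
Index 0 was NOT the min. New min = min(-16, -9). No rescan of other elements needed.
Needs rescan: no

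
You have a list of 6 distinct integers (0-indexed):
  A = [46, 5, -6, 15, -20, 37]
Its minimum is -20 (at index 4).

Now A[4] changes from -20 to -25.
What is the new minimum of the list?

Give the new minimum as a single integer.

Answer: -25

Derivation:
Old min = -20 (at index 4)
Change: A[4] -20 -> -25
Changed element WAS the min. Need to check: is -25 still <= all others?
  Min of remaining elements: -6
  New min = min(-25, -6) = -25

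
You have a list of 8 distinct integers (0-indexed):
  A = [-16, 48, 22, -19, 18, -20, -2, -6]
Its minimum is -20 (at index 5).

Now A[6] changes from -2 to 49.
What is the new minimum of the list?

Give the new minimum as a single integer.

Old min = -20 (at index 5)
Change: A[6] -2 -> 49
Changed element was NOT the old min.
  New min = min(old_min, new_val) = min(-20, 49) = -20

Answer: -20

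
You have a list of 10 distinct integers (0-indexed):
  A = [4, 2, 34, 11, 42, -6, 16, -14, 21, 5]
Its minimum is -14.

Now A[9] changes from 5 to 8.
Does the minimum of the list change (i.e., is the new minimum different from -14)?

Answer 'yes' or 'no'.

Answer: no

Derivation:
Old min = -14
Change: A[9] 5 -> 8
Changed element was NOT the min; min changes only if 8 < -14.
New min = -14; changed? no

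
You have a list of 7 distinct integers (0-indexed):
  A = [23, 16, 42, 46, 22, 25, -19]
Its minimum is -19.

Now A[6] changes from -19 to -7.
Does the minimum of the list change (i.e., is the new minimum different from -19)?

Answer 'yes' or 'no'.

Old min = -19
Change: A[6] -19 -> -7
Changed element was the min; new min must be rechecked.
New min = -7; changed? yes

Answer: yes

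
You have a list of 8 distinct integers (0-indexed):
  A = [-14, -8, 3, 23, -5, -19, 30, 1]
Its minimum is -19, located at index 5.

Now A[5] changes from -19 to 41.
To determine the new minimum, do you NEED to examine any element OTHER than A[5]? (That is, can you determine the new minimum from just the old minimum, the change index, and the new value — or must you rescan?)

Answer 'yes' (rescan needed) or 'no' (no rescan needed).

Old min = -19 at index 5
Change at index 5: -19 -> 41
Index 5 WAS the min and new value 41 > old min -19. Must rescan other elements to find the new min.
Needs rescan: yes

Answer: yes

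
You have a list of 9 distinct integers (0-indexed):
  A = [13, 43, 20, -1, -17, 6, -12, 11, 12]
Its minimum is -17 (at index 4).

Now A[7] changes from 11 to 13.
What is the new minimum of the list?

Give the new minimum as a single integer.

Old min = -17 (at index 4)
Change: A[7] 11 -> 13
Changed element was NOT the old min.
  New min = min(old_min, new_val) = min(-17, 13) = -17

Answer: -17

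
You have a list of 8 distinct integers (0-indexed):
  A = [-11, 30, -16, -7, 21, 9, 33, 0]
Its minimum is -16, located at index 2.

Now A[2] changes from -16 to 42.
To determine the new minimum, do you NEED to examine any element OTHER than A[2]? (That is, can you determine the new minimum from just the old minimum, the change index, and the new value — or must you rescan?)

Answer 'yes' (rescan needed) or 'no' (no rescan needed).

Old min = -16 at index 2
Change at index 2: -16 -> 42
Index 2 WAS the min and new value 42 > old min -16. Must rescan other elements to find the new min.
Needs rescan: yes

Answer: yes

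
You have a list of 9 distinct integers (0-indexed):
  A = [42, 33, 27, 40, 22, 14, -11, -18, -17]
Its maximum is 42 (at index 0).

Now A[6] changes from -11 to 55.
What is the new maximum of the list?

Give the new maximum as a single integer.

Old max = 42 (at index 0)
Change: A[6] -11 -> 55
Changed element was NOT the old max.
  New max = max(old_max, new_val) = max(42, 55) = 55

Answer: 55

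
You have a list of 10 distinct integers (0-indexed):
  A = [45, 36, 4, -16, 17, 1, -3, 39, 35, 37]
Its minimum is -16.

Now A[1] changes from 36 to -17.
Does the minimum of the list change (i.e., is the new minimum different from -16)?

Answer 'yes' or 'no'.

Answer: yes

Derivation:
Old min = -16
Change: A[1] 36 -> -17
Changed element was NOT the min; min changes only if -17 < -16.
New min = -17; changed? yes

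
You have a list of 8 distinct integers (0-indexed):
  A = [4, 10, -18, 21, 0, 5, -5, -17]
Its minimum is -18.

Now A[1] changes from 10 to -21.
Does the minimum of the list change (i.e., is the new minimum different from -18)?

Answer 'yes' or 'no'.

Old min = -18
Change: A[1] 10 -> -21
Changed element was NOT the min; min changes only if -21 < -18.
New min = -21; changed? yes

Answer: yes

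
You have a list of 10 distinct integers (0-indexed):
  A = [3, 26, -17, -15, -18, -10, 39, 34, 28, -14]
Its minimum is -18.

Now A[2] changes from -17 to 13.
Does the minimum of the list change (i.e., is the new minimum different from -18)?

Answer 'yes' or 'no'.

Answer: no

Derivation:
Old min = -18
Change: A[2] -17 -> 13
Changed element was NOT the min; min changes only if 13 < -18.
New min = -18; changed? no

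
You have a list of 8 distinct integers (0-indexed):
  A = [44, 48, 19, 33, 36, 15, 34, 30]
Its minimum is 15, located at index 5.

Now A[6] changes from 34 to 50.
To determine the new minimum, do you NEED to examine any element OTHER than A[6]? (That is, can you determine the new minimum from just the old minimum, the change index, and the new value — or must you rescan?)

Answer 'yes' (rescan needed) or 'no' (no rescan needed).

Old min = 15 at index 5
Change at index 6: 34 -> 50
Index 6 was NOT the min. New min = min(15, 50). No rescan of other elements needed.
Needs rescan: no

Answer: no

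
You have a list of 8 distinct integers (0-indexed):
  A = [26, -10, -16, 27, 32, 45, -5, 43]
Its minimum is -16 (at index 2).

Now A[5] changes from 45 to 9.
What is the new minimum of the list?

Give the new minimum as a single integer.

Old min = -16 (at index 2)
Change: A[5] 45 -> 9
Changed element was NOT the old min.
  New min = min(old_min, new_val) = min(-16, 9) = -16

Answer: -16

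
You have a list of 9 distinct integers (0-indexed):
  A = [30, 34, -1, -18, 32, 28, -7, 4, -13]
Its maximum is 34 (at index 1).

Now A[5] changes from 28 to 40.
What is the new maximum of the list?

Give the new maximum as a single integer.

Answer: 40

Derivation:
Old max = 34 (at index 1)
Change: A[5] 28 -> 40
Changed element was NOT the old max.
  New max = max(old_max, new_val) = max(34, 40) = 40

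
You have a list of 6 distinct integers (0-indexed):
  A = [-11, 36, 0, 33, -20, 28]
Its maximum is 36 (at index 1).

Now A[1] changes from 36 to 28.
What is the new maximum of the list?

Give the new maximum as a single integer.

Old max = 36 (at index 1)
Change: A[1] 36 -> 28
Changed element WAS the max -> may need rescan.
  Max of remaining elements: 33
  New max = max(28, 33) = 33

Answer: 33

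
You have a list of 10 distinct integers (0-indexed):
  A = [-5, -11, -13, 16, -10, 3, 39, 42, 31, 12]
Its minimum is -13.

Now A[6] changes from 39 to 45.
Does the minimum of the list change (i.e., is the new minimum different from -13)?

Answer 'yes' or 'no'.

Old min = -13
Change: A[6] 39 -> 45
Changed element was NOT the min; min changes only if 45 < -13.
New min = -13; changed? no

Answer: no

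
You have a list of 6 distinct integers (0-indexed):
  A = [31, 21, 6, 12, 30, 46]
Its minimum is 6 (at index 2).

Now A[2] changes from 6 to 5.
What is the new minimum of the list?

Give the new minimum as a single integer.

Old min = 6 (at index 2)
Change: A[2] 6 -> 5
Changed element WAS the min. Need to check: is 5 still <= all others?
  Min of remaining elements: 12
  New min = min(5, 12) = 5

Answer: 5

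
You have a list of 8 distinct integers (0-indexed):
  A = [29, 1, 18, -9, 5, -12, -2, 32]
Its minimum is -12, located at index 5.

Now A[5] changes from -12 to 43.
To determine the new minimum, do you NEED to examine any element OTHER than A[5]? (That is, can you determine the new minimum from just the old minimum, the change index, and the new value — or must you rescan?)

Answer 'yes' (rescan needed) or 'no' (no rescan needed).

Old min = -12 at index 5
Change at index 5: -12 -> 43
Index 5 WAS the min and new value 43 > old min -12. Must rescan other elements to find the new min.
Needs rescan: yes

Answer: yes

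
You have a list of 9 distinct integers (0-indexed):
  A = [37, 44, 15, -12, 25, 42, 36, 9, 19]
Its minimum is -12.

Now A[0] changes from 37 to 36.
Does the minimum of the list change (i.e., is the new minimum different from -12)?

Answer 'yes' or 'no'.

Old min = -12
Change: A[0] 37 -> 36
Changed element was NOT the min; min changes only if 36 < -12.
New min = -12; changed? no

Answer: no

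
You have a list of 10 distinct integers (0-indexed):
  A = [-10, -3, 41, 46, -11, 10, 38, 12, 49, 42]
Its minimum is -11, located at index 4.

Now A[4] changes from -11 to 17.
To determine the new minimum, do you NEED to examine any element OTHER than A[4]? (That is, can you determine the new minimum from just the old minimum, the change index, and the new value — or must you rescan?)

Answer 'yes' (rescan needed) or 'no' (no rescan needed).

Old min = -11 at index 4
Change at index 4: -11 -> 17
Index 4 WAS the min and new value 17 > old min -11. Must rescan other elements to find the new min.
Needs rescan: yes

Answer: yes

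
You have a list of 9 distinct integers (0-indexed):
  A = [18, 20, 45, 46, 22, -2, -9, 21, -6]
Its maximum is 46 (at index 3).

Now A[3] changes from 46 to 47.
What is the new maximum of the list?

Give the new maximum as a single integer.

Answer: 47

Derivation:
Old max = 46 (at index 3)
Change: A[3] 46 -> 47
Changed element WAS the max -> may need rescan.
  Max of remaining elements: 45
  New max = max(47, 45) = 47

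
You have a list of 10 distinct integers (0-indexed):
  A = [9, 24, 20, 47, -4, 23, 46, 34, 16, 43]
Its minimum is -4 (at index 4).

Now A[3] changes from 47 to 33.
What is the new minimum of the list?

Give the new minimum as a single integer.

Answer: -4

Derivation:
Old min = -4 (at index 4)
Change: A[3] 47 -> 33
Changed element was NOT the old min.
  New min = min(old_min, new_val) = min(-4, 33) = -4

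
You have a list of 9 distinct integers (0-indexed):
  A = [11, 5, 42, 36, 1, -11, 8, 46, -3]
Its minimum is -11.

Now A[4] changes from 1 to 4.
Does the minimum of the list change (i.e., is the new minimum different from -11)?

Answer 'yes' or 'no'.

Old min = -11
Change: A[4] 1 -> 4
Changed element was NOT the min; min changes only if 4 < -11.
New min = -11; changed? no

Answer: no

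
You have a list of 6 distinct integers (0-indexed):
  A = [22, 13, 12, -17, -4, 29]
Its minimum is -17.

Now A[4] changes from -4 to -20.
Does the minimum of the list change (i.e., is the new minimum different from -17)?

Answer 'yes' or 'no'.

Answer: yes

Derivation:
Old min = -17
Change: A[4] -4 -> -20
Changed element was NOT the min; min changes only if -20 < -17.
New min = -20; changed? yes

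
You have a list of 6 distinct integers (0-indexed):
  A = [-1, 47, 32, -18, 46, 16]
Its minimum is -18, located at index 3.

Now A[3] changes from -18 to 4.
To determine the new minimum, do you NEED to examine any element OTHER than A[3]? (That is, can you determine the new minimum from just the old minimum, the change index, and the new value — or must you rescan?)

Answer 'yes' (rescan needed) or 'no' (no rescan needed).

Old min = -18 at index 3
Change at index 3: -18 -> 4
Index 3 WAS the min and new value 4 > old min -18. Must rescan other elements to find the new min.
Needs rescan: yes

Answer: yes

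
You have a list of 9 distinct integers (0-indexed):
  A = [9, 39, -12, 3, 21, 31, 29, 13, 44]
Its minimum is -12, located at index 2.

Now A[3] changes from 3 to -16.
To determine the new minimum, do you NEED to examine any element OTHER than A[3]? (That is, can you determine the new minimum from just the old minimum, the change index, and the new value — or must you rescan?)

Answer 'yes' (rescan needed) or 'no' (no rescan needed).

Old min = -12 at index 2
Change at index 3: 3 -> -16
Index 3 was NOT the min. New min = min(-12, -16). No rescan of other elements needed.
Needs rescan: no

Answer: no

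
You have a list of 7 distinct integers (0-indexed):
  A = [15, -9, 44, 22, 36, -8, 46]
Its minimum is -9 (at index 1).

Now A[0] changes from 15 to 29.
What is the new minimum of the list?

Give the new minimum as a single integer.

Old min = -9 (at index 1)
Change: A[0] 15 -> 29
Changed element was NOT the old min.
  New min = min(old_min, new_val) = min(-9, 29) = -9

Answer: -9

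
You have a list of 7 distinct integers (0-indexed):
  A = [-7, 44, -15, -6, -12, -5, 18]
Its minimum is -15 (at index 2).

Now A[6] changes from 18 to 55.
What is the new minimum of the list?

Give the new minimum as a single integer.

Old min = -15 (at index 2)
Change: A[6] 18 -> 55
Changed element was NOT the old min.
  New min = min(old_min, new_val) = min(-15, 55) = -15

Answer: -15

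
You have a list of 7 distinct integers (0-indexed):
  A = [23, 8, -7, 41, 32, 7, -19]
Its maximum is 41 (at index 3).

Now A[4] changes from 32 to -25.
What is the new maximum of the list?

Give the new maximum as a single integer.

Old max = 41 (at index 3)
Change: A[4] 32 -> -25
Changed element was NOT the old max.
  New max = max(old_max, new_val) = max(41, -25) = 41

Answer: 41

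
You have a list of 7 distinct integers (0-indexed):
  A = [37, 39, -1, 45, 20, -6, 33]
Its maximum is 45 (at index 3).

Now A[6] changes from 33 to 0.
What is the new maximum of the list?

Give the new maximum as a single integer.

Old max = 45 (at index 3)
Change: A[6] 33 -> 0
Changed element was NOT the old max.
  New max = max(old_max, new_val) = max(45, 0) = 45

Answer: 45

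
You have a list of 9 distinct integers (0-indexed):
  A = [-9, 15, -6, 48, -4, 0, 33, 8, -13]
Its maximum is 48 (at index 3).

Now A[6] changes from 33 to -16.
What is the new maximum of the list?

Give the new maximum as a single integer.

Answer: 48

Derivation:
Old max = 48 (at index 3)
Change: A[6] 33 -> -16
Changed element was NOT the old max.
  New max = max(old_max, new_val) = max(48, -16) = 48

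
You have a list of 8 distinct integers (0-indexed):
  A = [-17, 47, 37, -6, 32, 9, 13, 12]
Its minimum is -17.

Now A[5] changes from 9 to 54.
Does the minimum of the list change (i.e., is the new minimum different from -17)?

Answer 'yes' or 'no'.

Answer: no

Derivation:
Old min = -17
Change: A[5] 9 -> 54
Changed element was NOT the min; min changes only if 54 < -17.
New min = -17; changed? no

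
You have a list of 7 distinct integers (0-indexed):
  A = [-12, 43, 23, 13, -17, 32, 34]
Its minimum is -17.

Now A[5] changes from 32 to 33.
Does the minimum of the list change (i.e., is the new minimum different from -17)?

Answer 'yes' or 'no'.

Old min = -17
Change: A[5] 32 -> 33
Changed element was NOT the min; min changes only if 33 < -17.
New min = -17; changed? no

Answer: no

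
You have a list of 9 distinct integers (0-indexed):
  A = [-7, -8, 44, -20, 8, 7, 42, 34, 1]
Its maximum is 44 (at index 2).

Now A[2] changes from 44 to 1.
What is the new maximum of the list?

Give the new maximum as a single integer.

Old max = 44 (at index 2)
Change: A[2] 44 -> 1
Changed element WAS the max -> may need rescan.
  Max of remaining elements: 42
  New max = max(1, 42) = 42

Answer: 42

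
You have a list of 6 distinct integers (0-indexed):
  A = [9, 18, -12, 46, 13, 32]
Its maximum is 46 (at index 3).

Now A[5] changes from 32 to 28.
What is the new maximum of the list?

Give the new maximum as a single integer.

Old max = 46 (at index 3)
Change: A[5] 32 -> 28
Changed element was NOT the old max.
  New max = max(old_max, new_val) = max(46, 28) = 46

Answer: 46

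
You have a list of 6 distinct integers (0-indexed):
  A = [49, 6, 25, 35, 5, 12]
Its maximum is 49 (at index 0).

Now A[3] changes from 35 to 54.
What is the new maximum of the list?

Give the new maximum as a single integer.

Old max = 49 (at index 0)
Change: A[3] 35 -> 54
Changed element was NOT the old max.
  New max = max(old_max, new_val) = max(49, 54) = 54

Answer: 54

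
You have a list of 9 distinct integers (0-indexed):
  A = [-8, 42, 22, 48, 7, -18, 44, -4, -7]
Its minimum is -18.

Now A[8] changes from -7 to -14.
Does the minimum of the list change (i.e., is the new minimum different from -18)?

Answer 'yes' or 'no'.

Answer: no

Derivation:
Old min = -18
Change: A[8] -7 -> -14
Changed element was NOT the min; min changes only if -14 < -18.
New min = -18; changed? no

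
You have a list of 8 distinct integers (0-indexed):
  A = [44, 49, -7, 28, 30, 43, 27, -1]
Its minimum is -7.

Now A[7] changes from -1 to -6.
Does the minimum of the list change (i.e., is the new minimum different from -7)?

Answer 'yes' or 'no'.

Answer: no

Derivation:
Old min = -7
Change: A[7] -1 -> -6
Changed element was NOT the min; min changes only if -6 < -7.
New min = -7; changed? no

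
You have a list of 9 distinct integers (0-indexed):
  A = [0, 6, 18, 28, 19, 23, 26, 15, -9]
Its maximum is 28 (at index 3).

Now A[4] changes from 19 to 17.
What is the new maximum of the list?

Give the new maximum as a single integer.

Answer: 28

Derivation:
Old max = 28 (at index 3)
Change: A[4] 19 -> 17
Changed element was NOT the old max.
  New max = max(old_max, new_val) = max(28, 17) = 28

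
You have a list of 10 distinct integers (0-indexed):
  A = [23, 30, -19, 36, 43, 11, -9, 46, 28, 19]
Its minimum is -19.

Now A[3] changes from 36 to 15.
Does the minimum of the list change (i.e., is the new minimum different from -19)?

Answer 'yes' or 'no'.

Answer: no

Derivation:
Old min = -19
Change: A[3] 36 -> 15
Changed element was NOT the min; min changes only if 15 < -19.
New min = -19; changed? no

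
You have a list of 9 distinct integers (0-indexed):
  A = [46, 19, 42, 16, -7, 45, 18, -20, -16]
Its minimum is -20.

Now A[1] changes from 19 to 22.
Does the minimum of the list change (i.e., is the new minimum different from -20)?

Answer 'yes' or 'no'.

Answer: no

Derivation:
Old min = -20
Change: A[1] 19 -> 22
Changed element was NOT the min; min changes only if 22 < -20.
New min = -20; changed? no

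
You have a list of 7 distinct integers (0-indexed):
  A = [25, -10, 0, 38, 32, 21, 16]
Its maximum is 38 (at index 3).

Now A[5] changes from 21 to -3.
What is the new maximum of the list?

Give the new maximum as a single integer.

Old max = 38 (at index 3)
Change: A[5] 21 -> -3
Changed element was NOT the old max.
  New max = max(old_max, new_val) = max(38, -3) = 38

Answer: 38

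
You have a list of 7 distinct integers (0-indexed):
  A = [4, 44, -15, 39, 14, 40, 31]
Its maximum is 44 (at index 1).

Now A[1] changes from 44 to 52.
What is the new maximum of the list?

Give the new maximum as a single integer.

Old max = 44 (at index 1)
Change: A[1] 44 -> 52
Changed element WAS the max -> may need rescan.
  Max of remaining elements: 40
  New max = max(52, 40) = 52

Answer: 52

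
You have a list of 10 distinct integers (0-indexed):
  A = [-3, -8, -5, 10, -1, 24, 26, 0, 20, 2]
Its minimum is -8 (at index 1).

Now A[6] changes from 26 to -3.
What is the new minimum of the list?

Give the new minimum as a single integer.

Old min = -8 (at index 1)
Change: A[6] 26 -> -3
Changed element was NOT the old min.
  New min = min(old_min, new_val) = min(-8, -3) = -8

Answer: -8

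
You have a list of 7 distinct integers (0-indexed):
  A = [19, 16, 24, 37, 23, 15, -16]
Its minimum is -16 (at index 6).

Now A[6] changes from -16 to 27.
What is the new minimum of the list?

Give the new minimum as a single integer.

Old min = -16 (at index 6)
Change: A[6] -16 -> 27
Changed element WAS the min. Need to check: is 27 still <= all others?
  Min of remaining elements: 15
  New min = min(27, 15) = 15

Answer: 15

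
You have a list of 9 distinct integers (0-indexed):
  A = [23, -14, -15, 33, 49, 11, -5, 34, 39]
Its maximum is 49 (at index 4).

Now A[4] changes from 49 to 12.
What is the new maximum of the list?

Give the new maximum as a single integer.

Answer: 39

Derivation:
Old max = 49 (at index 4)
Change: A[4] 49 -> 12
Changed element WAS the max -> may need rescan.
  Max of remaining elements: 39
  New max = max(12, 39) = 39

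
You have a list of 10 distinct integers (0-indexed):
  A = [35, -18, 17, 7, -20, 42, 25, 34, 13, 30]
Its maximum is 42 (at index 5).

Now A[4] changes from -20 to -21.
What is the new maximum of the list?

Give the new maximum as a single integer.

Answer: 42

Derivation:
Old max = 42 (at index 5)
Change: A[4] -20 -> -21
Changed element was NOT the old max.
  New max = max(old_max, new_val) = max(42, -21) = 42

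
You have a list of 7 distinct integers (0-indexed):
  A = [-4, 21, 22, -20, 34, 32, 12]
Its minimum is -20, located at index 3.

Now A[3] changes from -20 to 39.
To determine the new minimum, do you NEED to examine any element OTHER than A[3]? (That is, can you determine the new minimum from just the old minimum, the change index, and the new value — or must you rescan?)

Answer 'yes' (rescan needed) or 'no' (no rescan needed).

Answer: yes

Derivation:
Old min = -20 at index 3
Change at index 3: -20 -> 39
Index 3 WAS the min and new value 39 > old min -20. Must rescan other elements to find the new min.
Needs rescan: yes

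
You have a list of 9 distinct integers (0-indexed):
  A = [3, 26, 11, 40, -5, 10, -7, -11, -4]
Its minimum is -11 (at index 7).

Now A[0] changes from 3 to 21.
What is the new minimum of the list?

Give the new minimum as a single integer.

Answer: -11

Derivation:
Old min = -11 (at index 7)
Change: A[0] 3 -> 21
Changed element was NOT the old min.
  New min = min(old_min, new_val) = min(-11, 21) = -11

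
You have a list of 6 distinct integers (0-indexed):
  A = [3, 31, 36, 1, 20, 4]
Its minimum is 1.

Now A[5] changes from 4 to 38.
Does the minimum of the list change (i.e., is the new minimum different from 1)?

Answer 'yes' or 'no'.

Old min = 1
Change: A[5] 4 -> 38
Changed element was NOT the min; min changes only if 38 < 1.
New min = 1; changed? no

Answer: no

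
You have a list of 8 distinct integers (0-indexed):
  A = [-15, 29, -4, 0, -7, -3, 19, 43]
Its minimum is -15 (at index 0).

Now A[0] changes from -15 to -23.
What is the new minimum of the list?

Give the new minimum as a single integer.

Old min = -15 (at index 0)
Change: A[0] -15 -> -23
Changed element WAS the min. Need to check: is -23 still <= all others?
  Min of remaining elements: -7
  New min = min(-23, -7) = -23

Answer: -23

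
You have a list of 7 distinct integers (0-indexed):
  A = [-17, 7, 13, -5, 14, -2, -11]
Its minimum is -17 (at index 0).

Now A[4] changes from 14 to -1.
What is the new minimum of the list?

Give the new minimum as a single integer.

Answer: -17

Derivation:
Old min = -17 (at index 0)
Change: A[4] 14 -> -1
Changed element was NOT the old min.
  New min = min(old_min, new_val) = min(-17, -1) = -17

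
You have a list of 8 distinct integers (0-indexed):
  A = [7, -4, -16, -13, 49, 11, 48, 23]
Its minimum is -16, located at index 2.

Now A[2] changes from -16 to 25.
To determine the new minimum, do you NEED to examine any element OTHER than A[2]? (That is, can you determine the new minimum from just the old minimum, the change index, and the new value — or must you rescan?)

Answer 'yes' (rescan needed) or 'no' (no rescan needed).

Answer: yes

Derivation:
Old min = -16 at index 2
Change at index 2: -16 -> 25
Index 2 WAS the min and new value 25 > old min -16. Must rescan other elements to find the new min.
Needs rescan: yes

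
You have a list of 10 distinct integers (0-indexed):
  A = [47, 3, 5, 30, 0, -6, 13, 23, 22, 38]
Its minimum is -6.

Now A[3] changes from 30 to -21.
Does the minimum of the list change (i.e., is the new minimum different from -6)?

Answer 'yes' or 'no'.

Answer: yes

Derivation:
Old min = -6
Change: A[3] 30 -> -21
Changed element was NOT the min; min changes only if -21 < -6.
New min = -21; changed? yes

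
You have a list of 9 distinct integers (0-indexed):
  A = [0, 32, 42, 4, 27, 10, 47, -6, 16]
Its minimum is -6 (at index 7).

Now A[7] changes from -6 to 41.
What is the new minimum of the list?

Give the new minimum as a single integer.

Answer: 0

Derivation:
Old min = -6 (at index 7)
Change: A[7] -6 -> 41
Changed element WAS the min. Need to check: is 41 still <= all others?
  Min of remaining elements: 0
  New min = min(41, 0) = 0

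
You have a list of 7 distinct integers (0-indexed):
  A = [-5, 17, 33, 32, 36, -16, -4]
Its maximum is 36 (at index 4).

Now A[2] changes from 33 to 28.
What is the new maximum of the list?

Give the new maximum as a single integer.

Answer: 36

Derivation:
Old max = 36 (at index 4)
Change: A[2] 33 -> 28
Changed element was NOT the old max.
  New max = max(old_max, new_val) = max(36, 28) = 36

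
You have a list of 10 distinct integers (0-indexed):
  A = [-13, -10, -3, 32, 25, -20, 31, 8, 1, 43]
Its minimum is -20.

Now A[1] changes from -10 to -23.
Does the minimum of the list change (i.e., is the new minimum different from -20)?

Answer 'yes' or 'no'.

Answer: yes

Derivation:
Old min = -20
Change: A[1] -10 -> -23
Changed element was NOT the min; min changes only if -23 < -20.
New min = -23; changed? yes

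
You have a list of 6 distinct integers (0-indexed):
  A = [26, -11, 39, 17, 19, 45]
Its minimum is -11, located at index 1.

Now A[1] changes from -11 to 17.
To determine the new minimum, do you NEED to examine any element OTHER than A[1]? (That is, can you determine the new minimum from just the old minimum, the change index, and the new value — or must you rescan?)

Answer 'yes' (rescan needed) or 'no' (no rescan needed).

Answer: yes

Derivation:
Old min = -11 at index 1
Change at index 1: -11 -> 17
Index 1 WAS the min and new value 17 > old min -11. Must rescan other elements to find the new min.
Needs rescan: yes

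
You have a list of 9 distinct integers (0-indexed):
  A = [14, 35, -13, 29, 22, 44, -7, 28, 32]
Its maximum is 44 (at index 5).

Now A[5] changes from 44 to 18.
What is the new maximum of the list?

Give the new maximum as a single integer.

Old max = 44 (at index 5)
Change: A[5] 44 -> 18
Changed element WAS the max -> may need rescan.
  Max of remaining elements: 35
  New max = max(18, 35) = 35

Answer: 35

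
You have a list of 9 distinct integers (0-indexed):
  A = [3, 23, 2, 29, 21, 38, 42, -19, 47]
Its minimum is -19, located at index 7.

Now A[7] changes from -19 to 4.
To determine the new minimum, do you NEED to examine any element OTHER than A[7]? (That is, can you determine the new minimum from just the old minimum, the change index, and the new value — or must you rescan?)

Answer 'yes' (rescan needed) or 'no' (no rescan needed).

Old min = -19 at index 7
Change at index 7: -19 -> 4
Index 7 WAS the min and new value 4 > old min -19. Must rescan other elements to find the new min.
Needs rescan: yes

Answer: yes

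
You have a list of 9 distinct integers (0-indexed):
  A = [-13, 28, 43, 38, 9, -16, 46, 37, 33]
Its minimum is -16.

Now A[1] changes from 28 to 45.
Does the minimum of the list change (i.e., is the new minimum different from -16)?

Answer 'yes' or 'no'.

Old min = -16
Change: A[1] 28 -> 45
Changed element was NOT the min; min changes only if 45 < -16.
New min = -16; changed? no

Answer: no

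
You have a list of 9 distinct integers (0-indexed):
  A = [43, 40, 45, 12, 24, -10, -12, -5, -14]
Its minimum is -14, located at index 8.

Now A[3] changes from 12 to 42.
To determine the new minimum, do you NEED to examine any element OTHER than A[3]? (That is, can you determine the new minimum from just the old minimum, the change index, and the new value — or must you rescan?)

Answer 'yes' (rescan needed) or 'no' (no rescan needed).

Old min = -14 at index 8
Change at index 3: 12 -> 42
Index 3 was NOT the min. New min = min(-14, 42). No rescan of other elements needed.
Needs rescan: no

Answer: no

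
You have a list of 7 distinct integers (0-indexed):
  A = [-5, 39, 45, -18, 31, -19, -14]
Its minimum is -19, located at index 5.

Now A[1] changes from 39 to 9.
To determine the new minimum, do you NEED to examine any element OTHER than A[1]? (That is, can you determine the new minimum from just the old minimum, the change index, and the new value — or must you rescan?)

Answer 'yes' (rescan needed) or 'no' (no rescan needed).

Old min = -19 at index 5
Change at index 1: 39 -> 9
Index 1 was NOT the min. New min = min(-19, 9). No rescan of other elements needed.
Needs rescan: no

Answer: no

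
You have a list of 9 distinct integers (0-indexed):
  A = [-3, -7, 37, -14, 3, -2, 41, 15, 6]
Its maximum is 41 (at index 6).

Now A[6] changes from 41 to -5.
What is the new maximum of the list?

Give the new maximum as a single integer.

Old max = 41 (at index 6)
Change: A[6] 41 -> -5
Changed element WAS the max -> may need rescan.
  Max of remaining elements: 37
  New max = max(-5, 37) = 37

Answer: 37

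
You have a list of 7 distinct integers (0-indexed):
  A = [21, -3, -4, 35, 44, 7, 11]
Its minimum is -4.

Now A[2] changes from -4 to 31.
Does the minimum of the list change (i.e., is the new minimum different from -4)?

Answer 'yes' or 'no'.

Old min = -4
Change: A[2] -4 -> 31
Changed element was the min; new min must be rechecked.
New min = -3; changed? yes

Answer: yes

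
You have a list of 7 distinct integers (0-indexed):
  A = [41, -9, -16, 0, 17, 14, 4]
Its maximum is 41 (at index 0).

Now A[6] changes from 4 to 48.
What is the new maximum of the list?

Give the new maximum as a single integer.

Old max = 41 (at index 0)
Change: A[6] 4 -> 48
Changed element was NOT the old max.
  New max = max(old_max, new_val) = max(41, 48) = 48

Answer: 48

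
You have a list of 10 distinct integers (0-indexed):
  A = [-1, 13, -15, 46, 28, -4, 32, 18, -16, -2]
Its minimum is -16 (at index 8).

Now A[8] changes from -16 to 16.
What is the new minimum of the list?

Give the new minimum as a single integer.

Answer: -15

Derivation:
Old min = -16 (at index 8)
Change: A[8] -16 -> 16
Changed element WAS the min. Need to check: is 16 still <= all others?
  Min of remaining elements: -15
  New min = min(16, -15) = -15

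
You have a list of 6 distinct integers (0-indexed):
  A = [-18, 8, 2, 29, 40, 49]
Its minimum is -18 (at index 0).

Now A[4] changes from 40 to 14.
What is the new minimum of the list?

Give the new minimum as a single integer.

Old min = -18 (at index 0)
Change: A[4] 40 -> 14
Changed element was NOT the old min.
  New min = min(old_min, new_val) = min(-18, 14) = -18

Answer: -18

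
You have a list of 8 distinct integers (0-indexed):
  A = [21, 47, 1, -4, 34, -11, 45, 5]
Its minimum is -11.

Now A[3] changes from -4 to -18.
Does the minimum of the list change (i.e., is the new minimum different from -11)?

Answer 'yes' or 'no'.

Old min = -11
Change: A[3] -4 -> -18
Changed element was NOT the min; min changes only if -18 < -11.
New min = -18; changed? yes

Answer: yes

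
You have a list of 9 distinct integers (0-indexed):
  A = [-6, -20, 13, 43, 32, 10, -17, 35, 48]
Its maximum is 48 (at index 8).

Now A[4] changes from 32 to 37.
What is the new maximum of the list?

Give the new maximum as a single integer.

Old max = 48 (at index 8)
Change: A[4] 32 -> 37
Changed element was NOT the old max.
  New max = max(old_max, new_val) = max(48, 37) = 48

Answer: 48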